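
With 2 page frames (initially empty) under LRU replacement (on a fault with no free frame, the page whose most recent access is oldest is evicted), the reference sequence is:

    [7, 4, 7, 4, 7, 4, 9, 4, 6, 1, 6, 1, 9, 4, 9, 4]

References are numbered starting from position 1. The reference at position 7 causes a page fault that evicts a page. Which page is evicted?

7

pos 1: 7 → fault, frames {7}
pos 2: 4 → fault, frames {7,4}
pos 3: 7 → hit
pos 4: 4 → hit
pos 5: 7 → hit
pos 6: 4 → hit
pos 7: 9 → fault, evict 7, frames {4,9}
At position 7, page 7 is evicted.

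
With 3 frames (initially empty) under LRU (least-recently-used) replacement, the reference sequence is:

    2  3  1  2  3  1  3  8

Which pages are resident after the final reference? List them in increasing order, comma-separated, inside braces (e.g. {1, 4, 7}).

2 → miss, frames (2)
3 → miss, frames (2 3)
1 → miss, frames (2 3 1)
2 → hit
3 → hit
1 → hit
3 → hit
8 → miss, evict 2, frames (1 3 8)

{1, 3, 8}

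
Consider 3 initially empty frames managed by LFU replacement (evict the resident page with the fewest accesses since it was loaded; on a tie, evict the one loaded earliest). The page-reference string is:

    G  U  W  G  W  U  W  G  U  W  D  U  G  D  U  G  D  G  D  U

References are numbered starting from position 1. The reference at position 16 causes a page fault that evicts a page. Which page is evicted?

pos 1: G -> miss, frames [G]
pos 2: U -> miss, frames [G, U]
pos 3: W -> miss, frames [G, U, W]
pos 4: G -> hit
pos 5: W -> hit
pos 6: U -> hit
pos 7: W -> hit
pos 8: G -> hit
pos 9: U -> hit
pos 10: W -> hit
pos 11: D -> miss, evict G, frames [U, W, D]
pos 12: U -> hit
pos 13: G -> miss, evict D, frames [U, W, G]
pos 14: D -> miss, evict G, frames [U, W, D]
pos 15: U -> hit
pos 16: G -> miss, evict D, frames [U, W, G]
At position 16, page D is evicted.

D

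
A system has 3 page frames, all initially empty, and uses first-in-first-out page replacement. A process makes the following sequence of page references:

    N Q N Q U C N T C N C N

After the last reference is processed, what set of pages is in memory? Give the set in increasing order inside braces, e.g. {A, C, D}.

{C, N, T}

N: fault, frames {N}
Q: fault, frames {N,Q}
N: hit
Q: hit
U: fault, frames {N,Q,U}
C: fault, evict N, frames {Q,U,C}
N: fault, evict Q, frames {U,C,N}
T: fault, evict U, frames {C,N,T}
C: hit
N: hit
C: hit
N: hit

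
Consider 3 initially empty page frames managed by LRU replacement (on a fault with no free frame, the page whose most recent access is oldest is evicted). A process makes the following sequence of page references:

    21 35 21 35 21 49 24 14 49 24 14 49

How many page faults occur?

21 → fault, frames {21}
35 → fault, frames {21,35}
21 → hit
35 → hit
21 → hit
49 → fault, frames {35,21,49}
24 → fault, evict 35, frames {21,49,24}
14 → fault, evict 21, frames {49,24,14}
49 → hit
24 → hit
14 → hit
49 → hit
Page faults: 5.

5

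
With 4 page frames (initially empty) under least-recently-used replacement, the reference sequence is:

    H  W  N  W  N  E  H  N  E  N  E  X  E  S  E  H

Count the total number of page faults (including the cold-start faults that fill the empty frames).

7

H -> fault, frames (H)
W -> fault, frames (H W)
N -> fault, frames (H W N)
W -> hit
N -> hit
E -> fault, frames (H W N E)
H -> hit
N -> hit
E -> hit
N -> hit
E -> hit
X -> fault, evict W, frames (H N E X)
E -> hit
S -> fault, evict H, frames (N X E S)
E -> hit
H -> fault, evict N, frames (X S E H)
Page faults: 7.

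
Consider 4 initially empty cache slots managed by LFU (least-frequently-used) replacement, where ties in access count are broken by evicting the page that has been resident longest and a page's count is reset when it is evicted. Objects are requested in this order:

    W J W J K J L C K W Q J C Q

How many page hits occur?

W: miss, frames {W}
J: miss, frames {W,J}
W: hit
J: hit
K: miss, frames {W,J,K}
J: hit
L: miss, frames {W,J,K,L}
C: miss, evict K, frames {W,J,L,C}
K: miss, evict L, frames {W,J,C,K}
W: hit
Q: miss, evict C, frames {W,J,K,Q}
J: hit
C: miss, evict K, frames {W,J,Q,C}
Q: hit
Hits: 6.

6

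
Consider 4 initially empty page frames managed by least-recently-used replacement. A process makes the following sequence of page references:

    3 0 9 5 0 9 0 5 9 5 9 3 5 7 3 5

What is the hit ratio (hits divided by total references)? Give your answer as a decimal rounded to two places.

0.69

3: miss, frames [3]
0: miss, frames [3, 0]
9: miss, frames [3, 0, 9]
5: miss, frames [3, 0, 9, 5]
0: hit
9: hit
0: hit
5: hit
9: hit
5: hit
9: hit
3: hit
5: hit
7: miss, evict 0, frames [9, 3, 5, 7]
3: hit
5: hit
Hits: 11 of 16 references → 11/16 = 0.6875.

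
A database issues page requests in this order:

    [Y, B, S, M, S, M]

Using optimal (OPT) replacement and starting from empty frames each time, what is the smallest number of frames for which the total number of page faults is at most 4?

2

f=1: 6 faults
f=2: 4 faults
f=3: 4 faults
f=4: 4 faults
Smallest f with faults ≤ 4 is 2.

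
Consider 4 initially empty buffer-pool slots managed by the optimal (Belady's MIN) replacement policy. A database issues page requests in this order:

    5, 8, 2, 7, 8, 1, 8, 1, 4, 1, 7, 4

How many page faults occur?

6

5 -> miss, frames {5}
8 -> miss, frames {5,8}
2 -> miss, frames {5,8,2}
7 -> miss, frames {5,8,2,7}
8 -> hit
1 -> miss, evict 2, frames {5,8,7,1}
8 -> hit
1 -> hit
4 -> miss, evict 8, frames {5,7,1,4}
1 -> hit
7 -> hit
4 -> hit
Page faults: 6.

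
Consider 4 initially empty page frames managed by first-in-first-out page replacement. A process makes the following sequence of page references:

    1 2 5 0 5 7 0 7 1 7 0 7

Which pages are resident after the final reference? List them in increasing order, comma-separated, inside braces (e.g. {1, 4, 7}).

{0, 1, 5, 7}

1 → miss, frames [1]
2 → miss, frames [1, 2]
5 → miss, frames [1, 2, 5]
0 → miss, frames [1, 2, 5, 0]
5 → hit
7 → miss, evict 1, frames [2, 5, 0, 7]
0 → hit
7 → hit
1 → miss, evict 2, frames [5, 0, 7, 1]
7 → hit
0 → hit
7 → hit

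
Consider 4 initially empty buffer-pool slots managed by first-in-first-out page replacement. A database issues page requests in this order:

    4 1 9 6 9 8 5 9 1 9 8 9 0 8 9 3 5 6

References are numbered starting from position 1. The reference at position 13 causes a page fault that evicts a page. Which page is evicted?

pos 1: 4 -> fault, frames (4)
pos 2: 1 -> fault, frames (4 1)
pos 3: 9 -> fault, frames (4 1 9)
pos 4: 6 -> fault, frames (4 1 9 6)
pos 5: 9 -> hit
pos 6: 8 -> fault, evict 4, frames (1 9 6 8)
pos 7: 5 -> fault, evict 1, frames (9 6 8 5)
pos 8: 9 -> hit
pos 9: 1 -> fault, evict 9, frames (6 8 5 1)
pos 10: 9 -> fault, evict 6, frames (8 5 1 9)
pos 11: 8 -> hit
pos 12: 9 -> hit
pos 13: 0 -> fault, evict 8, frames (5 1 9 0)
At position 13, page 8 is evicted.

8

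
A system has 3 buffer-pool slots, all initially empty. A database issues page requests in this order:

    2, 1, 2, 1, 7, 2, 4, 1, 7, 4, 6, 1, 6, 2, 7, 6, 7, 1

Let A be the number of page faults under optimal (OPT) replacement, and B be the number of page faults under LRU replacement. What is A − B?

-4

Under OPT: F F . . F . F . . . F . . F . . . F → 7 faults.
Under LRU: F F . . F . F F F . F F . F F . . F → 11 faults.
A − B = 7 − 11 = -4.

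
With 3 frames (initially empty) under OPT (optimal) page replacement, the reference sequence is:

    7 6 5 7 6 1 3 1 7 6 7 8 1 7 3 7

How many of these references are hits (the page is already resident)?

7: miss, frames [7]
6: miss, frames [7, 6]
5: miss, frames [7, 6, 5]
7: hit
6: hit
1: miss, evict 5, frames [7, 6, 1]
3: miss, evict 6, frames [7, 1, 3]
1: hit
7: hit
6: miss, evict 3, frames [7, 1, 6]
7: hit
8: miss, evict 6, frames [7, 1, 8]
1: hit
7: hit
3: miss, evict 8, frames [7, 1, 3]
7: hit
Hits: 8.

8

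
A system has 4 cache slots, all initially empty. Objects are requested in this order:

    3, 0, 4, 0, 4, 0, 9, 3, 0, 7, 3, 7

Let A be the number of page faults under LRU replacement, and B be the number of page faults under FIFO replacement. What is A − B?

-1

Under LRU: F F F . . . F . . F . . → 5 faults.
Under FIFO: F F F . . . F . . F F . → 6 faults.
A − B = 5 − 6 = -1.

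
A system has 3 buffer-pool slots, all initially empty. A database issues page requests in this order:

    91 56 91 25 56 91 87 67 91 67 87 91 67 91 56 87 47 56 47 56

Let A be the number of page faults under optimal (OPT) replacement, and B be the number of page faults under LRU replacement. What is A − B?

-1

Under OPT: F F . F . . F F . . . . . . F . F . . . → 7 faults.
Under LRU: F F . F . . F F . . . . . . F F F . . . → 8 faults.
A − B = 7 − 8 = -1.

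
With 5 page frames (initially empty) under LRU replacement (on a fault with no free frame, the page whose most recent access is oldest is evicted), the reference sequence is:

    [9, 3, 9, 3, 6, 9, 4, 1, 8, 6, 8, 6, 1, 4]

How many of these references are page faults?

6

9 → fault, frames [9]
3 → fault, frames [9, 3]
9 → hit
3 → hit
6 → fault, frames [9, 3, 6]
9 → hit
4 → fault, frames [3, 6, 9, 4]
1 → fault, frames [3, 6, 9, 4, 1]
8 → fault, evict 3, frames [6, 9, 4, 1, 8]
6 → hit
8 → hit
6 → hit
1 → hit
4 → hit
Page faults: 6.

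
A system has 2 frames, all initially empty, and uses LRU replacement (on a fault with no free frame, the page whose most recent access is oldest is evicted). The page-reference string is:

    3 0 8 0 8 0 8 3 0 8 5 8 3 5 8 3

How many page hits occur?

5

3 -> miss, frames {3}
0 -> miss, frames {3,0}
8 -> miss, evict 3, frames {0,8}
0 -> hit
8 -> hit
0 -> hit
8 -> hit
3 -> miss, evict 0, frames {8,3}
0 -> miss, evict 8, frames {3,0}
8 -> miss, evict 3, frames {0,8}
5 -> miss, evict 0, frames {8,5}
8 -> hit
3 -> miss, evict 5, frames {8,3}
5 -> miss, evict 8, frames {3,5}
8 -> miss, evict 3, frames {5,8}
3 -> miss, evict 5, frames {8,3}
Hits: 5.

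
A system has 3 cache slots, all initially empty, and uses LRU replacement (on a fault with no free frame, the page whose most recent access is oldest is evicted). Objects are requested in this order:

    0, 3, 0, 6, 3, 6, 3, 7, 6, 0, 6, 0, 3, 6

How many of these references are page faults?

0 -> miss, frames [0]
3 -> miss, frames [0, 3]
0 -> hit
6 -> miss, frames [3, 0, 6]
3 -> hit
6 -> hit
3 -> hit
7 -> miss, evict 0, frames [6, 3, 7]
6 -> hit
0 -> miss, evict 3, frames [7, 6, 0]
6 -> hit
0 -> hit
3 -> miss, evict 7, frames [6, 0, 3]
6 -> hit
Page faults: 6.

6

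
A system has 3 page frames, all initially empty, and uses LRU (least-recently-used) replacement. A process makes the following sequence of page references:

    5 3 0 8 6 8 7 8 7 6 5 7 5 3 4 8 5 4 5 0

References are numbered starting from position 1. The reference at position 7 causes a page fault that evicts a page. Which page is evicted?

0

pos 1: 5: miss, frames (5)
pos 2: 3: miss, frames (5 3)
pos 3: 0: miss, frames (5 3 0)
pos 4: 8: miss, evict 5, frames (3 0 8)
pos 5: 6: miss, evict 3, frames (0 8 6)
pos 6: 8: hit
pos 7: 7: miss, evict 0, frames (6 8 7)
At position 7, page 0 is evicted.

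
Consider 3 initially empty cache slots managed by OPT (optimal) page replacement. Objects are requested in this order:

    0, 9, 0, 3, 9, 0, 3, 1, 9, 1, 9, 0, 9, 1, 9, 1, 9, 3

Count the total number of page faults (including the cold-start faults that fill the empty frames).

5

0: fault, frames {0}
9: fault, frames {0,9}
0: hit
3: fault, frames {0,9,3}
9: hit
0: hit
3: hit
1: fault, evict 3, frames {0,9,1}
9: hit
1: hit
9: hit
0: hit
9: hit
1: hit
9: hit
1: hit
9: hit
3: fault, evict 1, frames {0,9,3}
Page faults: 5.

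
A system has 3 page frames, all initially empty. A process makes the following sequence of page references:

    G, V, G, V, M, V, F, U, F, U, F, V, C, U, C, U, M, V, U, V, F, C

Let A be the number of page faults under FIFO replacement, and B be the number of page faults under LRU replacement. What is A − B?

Under FIFO: F F . . F . F F . . . F F . . . F . F F F F → 12 faults.
Under LRU: F F . . F . F F . . . . F F . . F F . . F F → 11 faults.
A − B = 12 − 11 = 1.

1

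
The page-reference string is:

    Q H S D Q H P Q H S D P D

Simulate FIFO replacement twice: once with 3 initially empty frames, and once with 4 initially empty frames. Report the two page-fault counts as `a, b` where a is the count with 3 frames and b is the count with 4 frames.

9, 10

3 frames: F F F F F F F . . F F . . → 9 faults.
4 frames: F F F F . . F F F F F F . → 10 faults.
10 > 9: adding a frame increased faults — Belady's anomaly.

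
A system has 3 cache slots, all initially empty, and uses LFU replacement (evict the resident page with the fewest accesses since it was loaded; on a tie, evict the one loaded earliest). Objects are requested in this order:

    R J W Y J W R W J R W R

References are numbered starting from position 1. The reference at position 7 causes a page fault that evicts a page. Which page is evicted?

pos 1: R: miss, frames (R)
pos 2: J: miss, frames (R J)
pos 3: W: miss, frames (R J W)
pos 4: Y: miss, evict R, frames (J W Y)
pos 5: J: hit
pos 6: W: hit
pos 7: R: miss, evict Y, frames (J W R)
At position 7, page Y is evicted.

Y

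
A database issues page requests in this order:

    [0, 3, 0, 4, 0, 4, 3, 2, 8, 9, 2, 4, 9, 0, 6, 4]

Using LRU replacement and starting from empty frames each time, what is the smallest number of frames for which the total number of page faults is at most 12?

f=1: 16 faults
f=2: 13 faults
f=3: 10 faults
f=4: 9 faults
f=5: 8 faults
f=6: 7 faults
f=7: 7 faults
Smallest f with faults ≤ 12 is 3.

3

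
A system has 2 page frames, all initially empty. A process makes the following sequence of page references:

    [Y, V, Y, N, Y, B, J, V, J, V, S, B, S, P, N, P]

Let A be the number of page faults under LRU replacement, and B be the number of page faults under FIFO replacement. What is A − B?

-1

Under LRU: F F . F . F F F . . F F . F F . → 10 faults.
Under FIFO: F F . F F F F F . . F F . F F . → 11 faults.
A − B = 10 − 11 = -1.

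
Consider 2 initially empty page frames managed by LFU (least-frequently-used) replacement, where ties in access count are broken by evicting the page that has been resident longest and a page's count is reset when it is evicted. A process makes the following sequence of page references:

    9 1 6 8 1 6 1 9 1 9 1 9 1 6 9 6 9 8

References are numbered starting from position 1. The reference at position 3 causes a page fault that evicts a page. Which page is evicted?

pos 1: 9 -> fault, frames (9)
pos 2: 1 -> fault, frames (9 1)
pos 3: 6 -> fault, evict 9, frames (1 6)
At position 3, page 9 is evicted.

9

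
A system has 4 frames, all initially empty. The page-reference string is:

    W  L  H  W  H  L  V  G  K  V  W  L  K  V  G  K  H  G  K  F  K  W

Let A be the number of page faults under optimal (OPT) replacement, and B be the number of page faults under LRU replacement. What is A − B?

-3

Under OPT: F F F . . . F F F . . . . . F . F . . F . . → 9 faults.
Under LRU: F F F . . . F F F . F F . . F . F . . F . F → 12 faults.
A − B = 9 − 12 = -3.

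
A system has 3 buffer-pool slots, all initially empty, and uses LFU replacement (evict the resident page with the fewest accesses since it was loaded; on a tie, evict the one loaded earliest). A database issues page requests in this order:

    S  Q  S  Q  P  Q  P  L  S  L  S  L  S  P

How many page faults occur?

S: miss, frames (S)
Q: miss, frames (S Q)
S: hit
Q: hit
P: miss, frames (S Q P)
Q: hit
P: hit
L: miss, evict S, frames (Q P L)
S: miss, evict L, frames (Q P S)
L: miss, evict S, frames (Q P L)
S: miss, evict L, frames (Q P S)
L: miss, evict S, frames (Q P L)
S: miss, evict L, frames (Q P S)
P: hit
Page faults: 9.

9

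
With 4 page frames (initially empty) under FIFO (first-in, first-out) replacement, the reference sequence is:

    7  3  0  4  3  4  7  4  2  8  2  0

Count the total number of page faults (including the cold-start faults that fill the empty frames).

6

7 -> miss, frames {7}
3 -> miss, frames {7,3}
0 -> miss, frames {7,3,0}
4 -> miss, frames {7,3,0,4}
3 -> hit
4 -> hit
7 -> hit
4 -> hit
2 -> miss, evict 7, frames {3,0,4,2}
8 -> miss, evict 3, frames {0,4,2,8}
2 -> hit
0 -> hit
Page faults: 6.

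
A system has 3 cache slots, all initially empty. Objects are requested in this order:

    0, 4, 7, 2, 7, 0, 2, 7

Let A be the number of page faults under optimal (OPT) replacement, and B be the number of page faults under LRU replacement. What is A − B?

-1

Under OPT: F F F F . . . . → 4 faults.
Under LRU: F F F F . F . . → 5 faults.
A − B = 4 − 5 = -1.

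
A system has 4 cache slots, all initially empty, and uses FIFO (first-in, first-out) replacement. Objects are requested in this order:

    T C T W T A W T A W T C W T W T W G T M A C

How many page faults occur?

8

T → miss, frames (T)
C → miss, frames (T C)
T → hit
W → miss, frames (T C W)
T → hit
A → miss, frames (T C W A)
W → hit
T → hit
A → hit
W → hit
T → hit
C → hit
W → hit
T → hit
W → hit
T → hit
W → hit
G → miss, evict T, frames (C W A G)
T → miss, evict C, frames (W A G T)
M → miss, evict W, frames (A G T M)
A → hit
C → miss, evict A, frames (G T M C)
Page faults: 8.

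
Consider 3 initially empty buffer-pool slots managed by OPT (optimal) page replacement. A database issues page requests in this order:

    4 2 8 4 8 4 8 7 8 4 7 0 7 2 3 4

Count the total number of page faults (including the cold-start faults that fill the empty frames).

7

4 → miss, frames [4]
2 → miss, frames [4, 2]
8 → miss, frames [4, 2, 8]
4 → hit
8 → hit
4 → hit
8 → hit
7 → miss, evict 2, frames [4, 8, 7]
8 → hit
4 → hit
7 → hit
0 → miss, evict 8, frames [4, 7, 0]
7 → hit
2 → miss, evict 0, frames [4, 7, 2]
3 → miss, evict 2, frames [4, 7, 3]
4 → hit
Page faults: 7.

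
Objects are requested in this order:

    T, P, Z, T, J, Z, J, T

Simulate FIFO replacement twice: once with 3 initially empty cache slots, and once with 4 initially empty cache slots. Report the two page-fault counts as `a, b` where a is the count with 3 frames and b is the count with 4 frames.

5, 4

3 frames: F F F . F . . F → 5 faults.
4 frames: F F F . F . . . → 4 faults.
4 < 5: adding a frame reduced faults, as is typical.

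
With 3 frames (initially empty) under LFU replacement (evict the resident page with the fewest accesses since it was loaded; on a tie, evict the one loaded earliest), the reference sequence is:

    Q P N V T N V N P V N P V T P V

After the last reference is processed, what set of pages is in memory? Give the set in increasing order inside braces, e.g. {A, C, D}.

Q -> miss, frames {Q}
P -> miss, frames {Q,P}
N -> miss, frames {Q,P,N}
V -> miss, evict Q, frames {P,N,V}
T -> miss, evict P, frames {N,V,T}
N -> hit
V -> hit
N -> hit
P -> miss, evict T, frames {N,V,P}
V -> hit
N -> hit
P -> hit
V -> hit
T -> miss, evict P, frames {N,V,T}
P -> miss, evict T, frames {N,V,P}
V -> hit

{N, P, V}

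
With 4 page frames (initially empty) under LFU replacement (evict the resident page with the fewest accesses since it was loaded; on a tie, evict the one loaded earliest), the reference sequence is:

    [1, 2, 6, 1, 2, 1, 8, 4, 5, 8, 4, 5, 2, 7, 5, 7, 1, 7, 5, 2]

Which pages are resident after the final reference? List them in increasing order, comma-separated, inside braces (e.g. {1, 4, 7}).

{1, 2, 5, 7}

1 → fault, frames [1]
2 → fault, frames [1, 2]
6 → fault, frames [1, 2, 6]
1 → hit
2 → hit
1 → hit
8 → fault, frames [1, 2, 6, 8]
4 → fault, evict 6, frames [1, 2, 8, 4]
5 → fault, evict 8, frames [1, 2, 4, 5]
8 → fault, evict 4, frames [1, 2, 5, 8]
4 → fault, evict 5, frames [1, 2, 8, 4]
5 → fault, evict 8, frames [1, 2, 4, 5]
2 → hit
7 → fault, evict 4, frames [1, 2, 5, 7]
5 → hit
7 → hit
1 → hit
7 → hit
5 → hit
2 → hit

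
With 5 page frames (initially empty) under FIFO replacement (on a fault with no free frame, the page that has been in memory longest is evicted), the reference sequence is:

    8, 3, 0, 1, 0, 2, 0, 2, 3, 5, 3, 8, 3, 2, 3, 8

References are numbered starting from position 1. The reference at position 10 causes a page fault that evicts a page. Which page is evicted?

8

pos 1: 8 -> miss, frames {8}
pos 2: 3 -> miss, frames {8,3}
pos 3: 0 -> miss, frames {8,3,0}
pos 4: 1 -> miss, frames {8,3,0,1}
pos 5: 0 -> hit
pos 6: 2 -> miss, frames {8,3,0,1,2}
pos 7: 0 -> hit
pos 8: 2 -> hit
pos 9: 3 -> hit
pos 10: 5 -> miss, evict 8, frames {3,0,1,2,5}
At position 10, page 8 is evicted.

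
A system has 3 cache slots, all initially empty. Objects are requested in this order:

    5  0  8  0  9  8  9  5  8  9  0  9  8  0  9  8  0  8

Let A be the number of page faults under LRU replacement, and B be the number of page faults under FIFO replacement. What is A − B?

-2

Under LRU: F F F . F . . F . . F . . . . . . . → 6 faults.
Under FIFO: F F F . F . . F . . F . F . F . . . → 8 faults.
A − B = 6 − 8 = -2.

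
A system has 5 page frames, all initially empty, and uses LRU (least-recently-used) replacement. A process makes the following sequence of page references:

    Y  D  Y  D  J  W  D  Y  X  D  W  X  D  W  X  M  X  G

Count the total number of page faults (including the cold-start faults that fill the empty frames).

Y → miss, frames (Y)
D → miss, frames (Y D)
Y → hit
D → hit
J → miss, frames (Y D J)
W → miss, frames (Y D J W)
D → hit
Y → hit
X → miss, frames (J W D Y X)
D → hit
W → hit
X → hit
D → hit
W → hit
X → hit
M → miss, evict J, frames (Y D W X M)
X → hit
G → miss, evict Y, frames (D W M X G)
Page faults: 7.

7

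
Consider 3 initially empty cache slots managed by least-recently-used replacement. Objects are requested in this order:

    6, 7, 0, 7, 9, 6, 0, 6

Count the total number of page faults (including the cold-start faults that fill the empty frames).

6 -> miss, frames {6}
7 -> miss, frames {6,7}
0 -> miss, frames {6,7,0}
7 -> hit
9 -> miss, evict 6, frames {0,7,9}
6 -> miss, evict 0, frames {7,9,6}
0 -> miss, evict 7, frames {9,6,0}
6 -> hit
Page faults: 6.

6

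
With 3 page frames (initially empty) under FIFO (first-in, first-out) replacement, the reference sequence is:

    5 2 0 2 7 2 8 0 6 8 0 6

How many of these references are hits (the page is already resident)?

5 -> fault, frames (5)
2 -> fault, frames (5 2)
0 -> fault, frames (5 2 0)
2 -> hit
7 -> fault, evict 5, frames (2 0 7)
2 -> hit
8 -> fault, evict 2, frames (0 7 8)
0 -> hit
6 -> fault, evict 0, frames (7 8 6)
8 -> hit
0 -> fault, evict 7, frames (8 6 0)
6 -> hit
Hits: 5.

5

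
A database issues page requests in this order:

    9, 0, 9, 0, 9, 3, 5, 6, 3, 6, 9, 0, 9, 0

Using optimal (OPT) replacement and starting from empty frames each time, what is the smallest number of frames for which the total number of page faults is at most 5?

f=1: 14 faults
f=2: 7 faults
f=3: 6 faults
f=4: 5 faults
f=5: 5 faults
Smallest f with faults ≤ 5 is 4.

4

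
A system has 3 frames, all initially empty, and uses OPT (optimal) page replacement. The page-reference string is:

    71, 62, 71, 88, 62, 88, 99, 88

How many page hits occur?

4

71 → fault, frames {71}
62 → fault, frames {71,62}
71 → hit
88 → fault, frames {71,62,88}
62 → hit
88 → hit
99 → fault, evict 62, frames {71,88,99}
88 → hit
Hits: 4.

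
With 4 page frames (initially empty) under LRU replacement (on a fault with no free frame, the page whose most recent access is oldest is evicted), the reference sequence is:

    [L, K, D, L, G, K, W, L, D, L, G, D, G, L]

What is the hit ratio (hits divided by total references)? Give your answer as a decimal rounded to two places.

0.50

L -> fault, frames {L}
K -> fault, frames {L,K}
D -> fault, frames {L,K,D}
L -> hit
G -> fault, frames {K,D,L,G}
K -> hit
W -> fault, evict D, frames {L,G,K,W}
L -> hit
D -> fault, evict G, frames {K,W,L,D}
L -> hit
G -> fault, evict K, frames {W,D,L,G}
D -> hit
G -> hit
L -> hit
Hits: 7 of 14 references → 7/14 = 0.5000.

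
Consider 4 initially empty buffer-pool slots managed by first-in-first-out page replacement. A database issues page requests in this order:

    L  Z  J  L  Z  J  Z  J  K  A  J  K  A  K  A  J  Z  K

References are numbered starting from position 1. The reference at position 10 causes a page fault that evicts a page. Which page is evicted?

pos 1: L → fault, frames {L}
pos 2: Z → fault, frames {L,Z}
pos 3: J → fault, frames {L,Z,J}
pos 4: L → hit
pos 5: Z → hit
pos 6: J → hit
pos 7: Z → hit
pos 8: J → hit
pos 9: K → fault, frames {L,Z,J,K}
pos 10: A → fault, evict L, frames {Z,J,K,A}
At position 10, page L is evicted.

L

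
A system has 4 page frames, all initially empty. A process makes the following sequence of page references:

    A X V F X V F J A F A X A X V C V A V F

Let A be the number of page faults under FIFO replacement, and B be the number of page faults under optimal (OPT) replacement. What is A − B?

Under FIFO: F F F F . . . F F . . F . . F F . . . F → 10 faults.
Under OPT: F F F F . . . F . . . . . . F F . . . . → 7 faults.
A − B = 10 − 7 = 3.

3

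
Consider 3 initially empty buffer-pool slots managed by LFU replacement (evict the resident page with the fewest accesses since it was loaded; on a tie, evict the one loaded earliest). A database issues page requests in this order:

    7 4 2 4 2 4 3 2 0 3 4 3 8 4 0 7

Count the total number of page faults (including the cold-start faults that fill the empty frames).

7 → fault, frames {7}
4 → fault, frames {7,4}
2 → fault, frames {7,4,2}
4 → hit
2 → hit
4 → hit
3 → fault, evict 7, frames {4,2,3}
2 → hit
0 → fault, evict 3, frames {4,2,0}
3 → fault, evict 0, frames {4,2,3}
4 → hit
3 → hit
8 → fault, evict 3, frames {4,2,8}
4 → hit
0 → fault, evict 8, frames {4,2,0}
7 → fault, evict 0, frames {4,2,7}
Page faults: 9.

9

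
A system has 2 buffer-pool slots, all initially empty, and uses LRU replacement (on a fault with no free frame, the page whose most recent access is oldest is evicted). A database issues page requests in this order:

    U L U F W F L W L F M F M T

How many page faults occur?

U -> fault, frames [U]
L -> fault, frames [U, L]
U -> hit
F -> fault, evict L, frames [U, F]
W -> fault, evict U, frames [F, W]
F -> hit
L -> fault, evict W, frames [F, L]
W -> fault, evict F, frames [L, W]
L -> hit
F -> fault, evict W, frames [L, F]
M -> fault, evict L, frames [F, M]
F -> hit
M -> hit
T -> fault, evict F, frames [M, T]
Page faults: 9.

9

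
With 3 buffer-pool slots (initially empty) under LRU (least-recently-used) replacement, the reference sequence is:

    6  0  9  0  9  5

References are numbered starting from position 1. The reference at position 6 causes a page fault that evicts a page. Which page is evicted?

6

pos 1: 6: fault, frames {6}
pos 2: 0: fault, frames {6,0}
pos 3: 9: fault, frames {6,0,9}
pos 4: 0: hit
pos 5: 9: hit
pos 6: 5: fault, evict 6, frames {0,9,5}
At position 6, page 6 is evicted.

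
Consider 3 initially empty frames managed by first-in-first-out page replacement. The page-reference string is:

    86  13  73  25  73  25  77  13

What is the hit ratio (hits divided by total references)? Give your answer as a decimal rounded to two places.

0.25

86 -> fault, frames {86}
13 -> fault, frames {86,13}
73 -> fault, frames {86,13,73}
25 -> fault, evict 86, frames {13,73,25}
73 -> hit
25 -> hit
77 -> fault, evict 13, frames {73,25,77}
13 -> fault, evict 73, frames {25,77,13}
Hits: 2 of 8 references → 2/8 = 0.2500.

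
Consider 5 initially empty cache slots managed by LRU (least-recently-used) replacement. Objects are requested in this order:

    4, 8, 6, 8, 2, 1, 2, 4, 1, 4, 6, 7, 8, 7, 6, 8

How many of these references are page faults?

7

4 -> fault, frames {4}
8 -> fault, frames {4,8}
6 -> fault, frames {4,8,6}
8 -> hit
2 -> fault, frames {4,6,8,2}
1 -> fault, frames {4,6,8,2,1}
2 -> hit
4 -> hit
1 -> hit
4 -> hit
6 -> hit
7 -> fault, evict 8, frames {2,1,4,6,7}
8 -> fault, evict 2, frames {1,4,6,7,8}
7 -> hit
6 -> hit
8 -> hit
Page faults: 7.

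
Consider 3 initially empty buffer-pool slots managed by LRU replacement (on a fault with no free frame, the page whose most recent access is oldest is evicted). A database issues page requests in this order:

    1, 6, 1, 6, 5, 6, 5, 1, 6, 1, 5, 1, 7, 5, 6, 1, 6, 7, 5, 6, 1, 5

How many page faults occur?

9

1 → fault, frames [1]
6 → fault, frames [1, 6]
1 → hit
6 → hit
5 → fault, frames [1, 6, 5]
6 → hit
5 → hit
1 → hit
6 → hit
1 → hit
5 → hit
1 → hit
7 → fault, evict 6, frames [5, 1, 7]
5 → hit
6 → fault, evict 1, frames [7, 5, 6]
1 → fault, evict 7, frames [5, 6, 1]
6 → hit
7 → fault, evict 5, frames [1, 6, 7]
5 → fault, evict 1, frames [6, 7, 5]
6 → hit
1 → fault, evict 7, frames [5, 6, 1]
5 → hit
Page faults: 9.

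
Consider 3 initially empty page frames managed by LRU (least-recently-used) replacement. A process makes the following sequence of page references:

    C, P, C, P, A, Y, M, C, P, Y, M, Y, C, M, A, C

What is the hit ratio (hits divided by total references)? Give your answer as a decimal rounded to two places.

0.31

C → fault, frames {C}
P → fault, frames {C,P}
C → hit
P → hit
A → fault, frames {C,P,A}
Y → fault, evict C, frames {P,A,Y}
M → fault, evict P, frames {A,Y,M}
C → fault, evict A, frames {Y,M,C}
P → fault, evict Y, frames {M,C,P}
Y → fault, evict M, frames {C,P,Y}
M → fault, evict C, frames {P,Y,M}
Y → hit
C → fault, evict P, frames {M,Y,C}
M → hit
A → fault, evict Y, frames {C,M,A}
C → hit
Hits: 5 of 16 references → 5/16 = 0.3125.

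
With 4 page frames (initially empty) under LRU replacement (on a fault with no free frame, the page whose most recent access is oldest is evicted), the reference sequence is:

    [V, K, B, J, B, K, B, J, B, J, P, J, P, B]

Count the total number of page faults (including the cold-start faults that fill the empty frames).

5

V: miss, frames {V}
K: miss, frames {V,K}
B: miss, frames {V,K,B}
J: miss, frames {V,K,B,J}
B: hit
K: hit
B: hit
J: hit
B: hit
J: hit
P: miss, evict V, frames {K,B,J,P}
J: hit
P: hit
B: hit
Page faults: 5.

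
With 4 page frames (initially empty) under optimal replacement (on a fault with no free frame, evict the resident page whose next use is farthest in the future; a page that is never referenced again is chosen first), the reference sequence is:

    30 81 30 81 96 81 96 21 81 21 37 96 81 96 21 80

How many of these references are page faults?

6

30 → fault, frames (30)
81 → fault, frames (30 81)
30 → hit
81 → hit
96 → fault, frames (30 81 96)
81 → hit
96 → hit
21 → fault, frames (30 81 96 21)
81 → hit
21 → hit
37 → fault, evict 30, frames (81 96 21 37)
96 → hit
81 → hit
96 → hit
21 → hit
80 → fault, evict 37, frames (81 96 21 80)
Page faults: 6.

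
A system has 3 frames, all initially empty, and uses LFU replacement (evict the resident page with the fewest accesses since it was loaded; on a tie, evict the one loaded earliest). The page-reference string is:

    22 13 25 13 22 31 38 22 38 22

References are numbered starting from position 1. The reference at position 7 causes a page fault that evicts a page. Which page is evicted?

pos 1: 22 -> fault, frames {22}
pos 2: 13 -> fault, frames {22,13}
pos 3: 25 -> fault, frames {22,13,25}
pos 4: 13 -> hit
pos 5: 22 -> hit
pos 6: 31 -> fault, evict 25, frames {22,13,31}
pos 7: 38 -> fault, evict 31, frames {22,13,38}
At position 7, page 31 is evicted.

31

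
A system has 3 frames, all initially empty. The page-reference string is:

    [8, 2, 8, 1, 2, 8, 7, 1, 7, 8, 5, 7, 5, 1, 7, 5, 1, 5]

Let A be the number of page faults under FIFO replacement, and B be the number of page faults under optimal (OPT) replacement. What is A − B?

Under FIFO: F F . F . . F . . F F . . F F . . . → 8 faults.
Under OPT: F F . F . . F . . . F . . . . . . . → 5 faults.
A − B = 8 − 5 = 3.

3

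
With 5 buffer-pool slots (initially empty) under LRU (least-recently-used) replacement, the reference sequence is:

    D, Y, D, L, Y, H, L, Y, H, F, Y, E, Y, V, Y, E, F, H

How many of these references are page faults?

D → miss, frames [D]
Y → miss, frames [D, Y]
D → hit
L → miss, frames [Y, D, L]
Y → hit
H → miss, frames [D, L, Y, H]
L → hit
Y → hit
H → hit
F → miss, frames [D, L, Y, H, F]
Y → hit
E → miss, evict D, frames [L, H, F, Y, E]
Y → hit
V → miss, evict L, frames [H, F, E, Y, V]
Y → hit
E → hit
F → hit
H → hit
Page faults: 7.

7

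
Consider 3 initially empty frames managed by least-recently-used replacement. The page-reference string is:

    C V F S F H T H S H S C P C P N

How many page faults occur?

10

C -> fault, frames {C}
V -> fault, frames {C,V}
F -> fault, frames {C,V,F}
S -> fault, evict C, frames {V,F,S}
F -> hit
H -> fault, evict V, frames {S,F,H}
T -> fault, evict S, frames {F,H,T}
H -> hit
S -> fault, evict F, frames {T,H,S}
H -> hit
S -> hit
C -> fault, evict T, frames {H,S,C}
P -> fault, evict H, frames {S,C,P}
C -> hit
P -> hit
N -> fault, evict S, frames {C,P,N}
Page faults: 10.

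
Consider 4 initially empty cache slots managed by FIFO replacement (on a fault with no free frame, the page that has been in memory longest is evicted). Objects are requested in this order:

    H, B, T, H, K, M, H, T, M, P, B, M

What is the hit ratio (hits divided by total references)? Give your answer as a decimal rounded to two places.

H → fault, frames {H}
B → fault, frames {H,B}
T → fault, frames {H,B,T}
H → hit
K → fault, frames {H,B,T,K}
M → fault, evict H, frames {B,T,K,M}
H → fault, evict B, frames {T,K,M,H}
T → hit
M → hit
P → fault, evict T, frames {K,M,H,P}
B → fault, evict K, frames {M,H,P,B}
M → hit
Hits: 4 of 12 references → 4/12 = 0.3333.

0.33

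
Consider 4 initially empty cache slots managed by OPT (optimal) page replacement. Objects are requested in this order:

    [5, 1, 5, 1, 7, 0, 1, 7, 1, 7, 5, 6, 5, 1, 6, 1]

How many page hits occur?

11

5 → fault, frames {5}
1 → fault, frames {5,1}
5 → hit
1 → hit
7 → fault, frames {5,1,7}
0 → fault, frames {5,1,7,0}
1 → hit
7 → hit
1 → hit
7 → hit
5 → hit
6 → fault, evict 0, frames {5,1,7,6}
5 → hit
1 → hit
6 → hit
1 → hit
Hits: 11.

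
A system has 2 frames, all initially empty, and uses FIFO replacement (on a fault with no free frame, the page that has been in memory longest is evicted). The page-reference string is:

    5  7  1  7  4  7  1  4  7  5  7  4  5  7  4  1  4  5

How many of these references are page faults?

5: fault, frames {5}
7: fault, frames {5,7}
1: fault, evict 5, frames {7,1}
7: hit
4: fault, evict 7, frames {1,4}
7: fault, evict 1, frames {4,7}
1: fault, evict 4, frames {7,1}
4: fault, evict 7, frames {1,4}
7: fault, evict 1, frames {4,7}
5: fault, evict 4, frames {7,5}
7: hit
4: fault, evict 7, frames {5,4}
5: hit
7: fault, evict 5, frames {4,7}
4: hit
1: fault, evict 4, frames {7,1}
4: fault, evict 7, frames {1,4}
5: fault, evict 1, frames {4,5}
Page faults: 14.

14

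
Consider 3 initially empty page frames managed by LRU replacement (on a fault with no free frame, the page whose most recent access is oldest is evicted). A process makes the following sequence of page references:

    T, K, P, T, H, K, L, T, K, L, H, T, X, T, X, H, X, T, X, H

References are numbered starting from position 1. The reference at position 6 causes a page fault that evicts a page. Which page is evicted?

P

pos 1: T → miss, frames (T)
pos 2: K → miss, frames (T K)
pos 3: P → miss, frames (T K P)
pos 4: T → hit
pos 5: H → miss, evict K, frames (P T H)
pos 6: K → miss, evict P, frames (T H K)
At position 6, page P is evicted.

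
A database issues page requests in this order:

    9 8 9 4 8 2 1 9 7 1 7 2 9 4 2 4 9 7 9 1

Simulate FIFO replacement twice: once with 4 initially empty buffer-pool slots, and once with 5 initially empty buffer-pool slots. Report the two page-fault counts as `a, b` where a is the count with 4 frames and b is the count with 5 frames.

10, 7

4 frames: F F . F . F F F F . . . . F F . . . . F → 10 faults.
5 frames: F F . F . F F . F . . . F . . . . . . . → 7 faults.
7 < 10: adding a frame reduced faults, as is typical.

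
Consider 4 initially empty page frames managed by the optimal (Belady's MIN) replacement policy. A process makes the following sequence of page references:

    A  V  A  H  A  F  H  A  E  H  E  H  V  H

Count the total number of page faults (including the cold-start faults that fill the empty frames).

5

A → fault, frames {A}
V → fault, frames {A,V}
A → hit
H → fault, frames {A,V,H}
A → hit
F → fault, frames {A,V,H,F}
H → hit
A → hit
E → fault, evict F, frames {A,V,H,E}
H → hit
E → hit
H → hit
V → hit
H → hit
Page faults: 5.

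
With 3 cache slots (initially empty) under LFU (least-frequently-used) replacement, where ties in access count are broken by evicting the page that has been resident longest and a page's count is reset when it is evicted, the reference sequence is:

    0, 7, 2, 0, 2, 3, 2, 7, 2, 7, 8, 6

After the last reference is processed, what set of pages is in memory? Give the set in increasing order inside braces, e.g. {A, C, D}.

0 → fault, frames (0)
7 → fault, frames (0 7)
2 → fault, frames (0 7 2)
0 → hit
2 → hit
3 → fault, evict 7, frames (0 2 3)
2 → hit
7 → fault, evict 3, frames (0 2 7)
2 → hit
7 → hit
8 → fault, evict 0, frames (2 7 8)
6 → fault, evict 8, frames (2 7 6)

{2, 6, 7}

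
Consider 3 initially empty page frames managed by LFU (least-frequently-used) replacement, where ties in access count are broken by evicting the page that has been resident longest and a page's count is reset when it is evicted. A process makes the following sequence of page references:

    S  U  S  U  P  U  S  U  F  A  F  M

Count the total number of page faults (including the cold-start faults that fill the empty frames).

7

S: miss, frames {S}
U: miss, frames {S,U}
S: hit
U: hit
P: miss, frames {S,U,P}
U: hit
S: hit
U: hit
F: miss, evict P, frames {S,U,F}
A: miss, evict F, frames {S,U,A}
F: miss, evict A, frames {S,U,F}
M: miss, evict F, frames {S,U,M}
Page faults: 7.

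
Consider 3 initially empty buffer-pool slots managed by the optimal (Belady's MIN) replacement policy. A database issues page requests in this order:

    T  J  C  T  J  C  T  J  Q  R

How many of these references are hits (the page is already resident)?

5

T: miss, frames {T}
J: miss, frames {T,J}
C: miss, frames {T,J,C}
T: hit
J: hit
C: hit
T: hit
J: hit
Q: miss, evict C, frames {T,J,Q}
R: miss, evict Q, frames {T,J,R}
Hits: 5.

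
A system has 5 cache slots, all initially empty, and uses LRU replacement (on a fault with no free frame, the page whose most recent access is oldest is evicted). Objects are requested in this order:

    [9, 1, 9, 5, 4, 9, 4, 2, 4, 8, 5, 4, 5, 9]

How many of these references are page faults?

9: fault, frames {9}
1: fault, frames {9,1}
9: hit
5: fault, frames {1,9,5}
4: fault, frames {1,9,5,4}
9: hit
4: hit
2: fault, frames {1,5,9,4,2}
4: hit
8: fault, evict 1, frames {5,9,2,4,8}
5: hit
4: hit
5: hit
9: hit
Page faults: 6.

6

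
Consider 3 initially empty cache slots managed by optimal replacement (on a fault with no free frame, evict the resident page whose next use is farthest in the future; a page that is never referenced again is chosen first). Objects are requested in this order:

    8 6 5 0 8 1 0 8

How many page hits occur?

3

8 → miss, frames (8)
6 → miss, frames (8 6)
5 → miss, frames (8 6 5)
0 → miss, evict 5, frames (8 6 0)
8 → hit
1 → miss, evict 6, frames (8 0 1)
0 → hit
8 → hit
Hits: 3.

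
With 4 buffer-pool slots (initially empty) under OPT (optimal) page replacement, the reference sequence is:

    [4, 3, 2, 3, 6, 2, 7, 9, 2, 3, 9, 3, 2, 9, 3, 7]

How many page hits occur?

10

4: fault, frames {4}
3: fault, frames {4,3}
2: fault, frames {4,3,2}
3: hit
6: fault, frames {4,3,2,6}
2: hit
7: fault, evict 6, frames {4,3,2,7}
9: fault, evict 4, frames {3,2,7,9}
2: hit
3: hit
9: hit
3: hit
2: hit
9: hit
3: hit
7: hit
Hits: 10.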